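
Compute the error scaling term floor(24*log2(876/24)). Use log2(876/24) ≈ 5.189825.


log2(n/k) = log2(876/24) ≈ 5.189825.
k*log2(n/k) ≈ 24*5.189825 = 124.5558.
floor(124.5558) = 124.

124


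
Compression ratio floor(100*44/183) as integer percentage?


100*m/n = 100*44/183 ≈ 24.0437.
floor = 24.

24


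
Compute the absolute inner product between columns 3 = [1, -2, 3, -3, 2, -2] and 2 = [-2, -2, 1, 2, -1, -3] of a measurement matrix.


Inner product: 1*-2 + -2*-2 + 3*1 + -3*2 + 2*-1 + -2*-3
Products: [-2, 4, 3, -6, -2, 6]
Sum = 3.
|dot| = 3.

3


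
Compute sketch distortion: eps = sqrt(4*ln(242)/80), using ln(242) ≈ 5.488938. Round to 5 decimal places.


ln(242) ≈ 5.488938.
4*ln(N)/m ≈ 4*5.488938/80 ≈ 0.2744469.
eps = sqrt(0.2744469) ≈ 0.5238768 ≈ 0.52388.

0.52388


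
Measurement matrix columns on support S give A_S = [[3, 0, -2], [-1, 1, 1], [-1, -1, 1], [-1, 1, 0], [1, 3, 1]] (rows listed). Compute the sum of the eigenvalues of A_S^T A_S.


Sum of eigenvalues of A_S^T A_S = trace(A_S^T A_S) = sum of squared column norms of A_S.
A_S^T A_S diagonal: [13, 12, 7].
trace = 13 + 12 + 7 = 32.

32


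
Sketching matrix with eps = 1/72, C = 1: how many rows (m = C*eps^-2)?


1/eps = 72.
(1/eps)^2 = 5184.
m = 1*5184 = 5184.

5184


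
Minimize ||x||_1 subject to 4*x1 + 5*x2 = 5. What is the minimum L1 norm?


Axis intercepts:
  x1 = 5/4, x2 = 0: L1 = 5/4
  x1 = 0, x2 = 1: L1 = 1
x* = (0, 1)
||x*||_1 = 1.

1


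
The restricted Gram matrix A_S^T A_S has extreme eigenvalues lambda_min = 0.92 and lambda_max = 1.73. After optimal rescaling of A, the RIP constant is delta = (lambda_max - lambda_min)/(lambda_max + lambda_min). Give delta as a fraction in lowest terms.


lambda_max - lambda_min = 1.73 - 0.92 = 0.81.
lambda_max + lambda_min = 1.73 + 0.92 = 2.65.
delta = 0.81/2.65 = 81/265.

81/265


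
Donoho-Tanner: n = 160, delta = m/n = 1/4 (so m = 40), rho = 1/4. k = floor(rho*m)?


m = 1/4*160 = 40.
rho = 1/4.
rho*m = 1/4*40 = 10.
k = floor(10) = 10.

10


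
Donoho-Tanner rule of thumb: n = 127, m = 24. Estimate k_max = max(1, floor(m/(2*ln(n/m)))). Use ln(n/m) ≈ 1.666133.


n/m = 127/24.
ln(n/m) ≈ 1.666133.
2*ln(n/m) ≈ 3.332266.
m/(2*ln(n/m)) ≈ 24/3.332266 ≈ 7.2023.
floor = 7.
k_max = max(1, 7) = 7.

7


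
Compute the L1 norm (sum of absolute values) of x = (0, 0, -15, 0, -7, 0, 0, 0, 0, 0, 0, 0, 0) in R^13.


Non-zero entries: [(2, -15), (4, -7)]
Absolute values: [15, 7]
||x||_1 = sum = 22.

22


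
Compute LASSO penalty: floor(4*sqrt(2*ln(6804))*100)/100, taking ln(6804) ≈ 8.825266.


ln(6804) ≈ 8.825266.
2*ln(n) ≈ 17.650532.
sqrt(2*ln(n)) ≈ sqrt(17.650532) ≈ 4.201254.
lambda ≈ 4*4.201254 = 16.805016.
floor(lambda*100)/100 = 16.80.

16.80


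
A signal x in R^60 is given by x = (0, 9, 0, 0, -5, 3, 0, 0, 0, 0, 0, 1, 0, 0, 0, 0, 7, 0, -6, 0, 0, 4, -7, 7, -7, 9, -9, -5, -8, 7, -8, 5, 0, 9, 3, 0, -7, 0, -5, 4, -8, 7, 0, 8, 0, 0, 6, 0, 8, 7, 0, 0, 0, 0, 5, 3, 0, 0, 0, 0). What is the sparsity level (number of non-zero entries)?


Non-zero positions: [1, 4, 5, 11, 16, 18, 21, 22, 23, 24, 25, 26, 27, 28, 29, 30, 31, 33, 34, 36, 38, 39, 40, 41, 43, 46, 48, 49, 54, 55].
Sparsity = 30.

30


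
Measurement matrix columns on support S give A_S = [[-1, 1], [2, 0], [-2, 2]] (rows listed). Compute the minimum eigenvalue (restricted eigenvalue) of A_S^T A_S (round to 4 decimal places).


A_S^T A_S = [[9, -5], [-5, 5]].
trace = 14.
det = 20.
disc = trace^2 - 4*det = 196 - 4*20 = 116.
sqrt(116) ≈ 10.770330.
lam_min = (14 - sqrt(116))/2 ≈ (14 - 10.770330)/2 = 1.614835 ≈ 1.6148.

1.6148


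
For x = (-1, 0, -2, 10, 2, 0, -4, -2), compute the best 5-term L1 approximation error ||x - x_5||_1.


Sorted |x_i| descending: [10, 4, 2, 2, 2, 1, 0, 0]
Keep top 5: [10, 4, 2, 2, 2]
Tail entries: [1, 0, 0]
L1 error = sum of tail = 1.

1


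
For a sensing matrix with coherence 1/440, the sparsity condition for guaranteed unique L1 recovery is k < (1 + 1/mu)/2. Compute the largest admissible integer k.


1/mu = 440.
1 + 1/mu = 441.
(1 + 1/mu)/2 = 220.5 is not an integer, so k_max = floor(220.5) = 220.

220


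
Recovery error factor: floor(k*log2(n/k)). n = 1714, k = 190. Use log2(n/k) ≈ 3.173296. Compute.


log2(n/k) = log2(1714/190) ≈ 3.173296.
k*log2(n/k) ≈ 190*3.173296 = 602.92624.
floor(602.92624) = 602.

602


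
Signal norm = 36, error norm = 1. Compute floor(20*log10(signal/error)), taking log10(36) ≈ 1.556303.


||x||/||e|| = 36/1 = 36.
log10(36) ≈ 1.556303.
20*log10(||x||/||e||) ≈ 20*1.556303 = 31.12606.
floor(31.12606) = 31.

31


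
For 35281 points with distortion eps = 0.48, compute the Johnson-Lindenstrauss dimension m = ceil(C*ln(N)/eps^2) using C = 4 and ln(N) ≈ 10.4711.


ln(35281) ≈ 10.4711.
eps^2 = 0.48^2 = 0.2304.
C*ln(N)/eps^2 ≈ 4*10.4711/0.2304 ≈ 181.7899.
m = ceil(181.7899) = 182.

182


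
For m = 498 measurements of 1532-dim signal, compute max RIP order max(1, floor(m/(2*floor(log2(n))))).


floor(log2(1532)) = 10.
2*10 = 20.
m/(2*floor(log2(n))) = 498/20 ≈ 24.9.
floor = 24.
k = max(1, 24) = 24.

24


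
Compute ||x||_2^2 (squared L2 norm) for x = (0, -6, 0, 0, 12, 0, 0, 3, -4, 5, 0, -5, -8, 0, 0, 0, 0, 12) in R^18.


Non-zero entries: [(1, -6), (4, 12), (7, 3), (8, -4), (9, 5), (11, -5), (12, -8), (17, 12)]
Squares: [36, 144, 9, 16, 25, 25, 64, 144]
||x||_2^2 = sum = 463.

463


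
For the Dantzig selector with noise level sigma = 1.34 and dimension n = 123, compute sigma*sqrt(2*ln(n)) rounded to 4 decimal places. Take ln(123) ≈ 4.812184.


ln(123) ≈ 4.812184.
2*ln(n) ≈ 9.624368.
sqrt(2*ln(n)) ≈ sqrt(9.624368) ≈ 3.102317.
threshold ≈ 1.34*3.102317 = 4.15710478 ≈ 4.1571.

4.1571


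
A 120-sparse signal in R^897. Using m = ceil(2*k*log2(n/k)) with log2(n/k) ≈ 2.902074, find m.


log2(n/k) = log2(897/120) ≈ 2.902074.
2*k*log2(n/k) ≈ 2*120*2.902074 = 696.49776.
m = ceil(696.49776) = 697.

697


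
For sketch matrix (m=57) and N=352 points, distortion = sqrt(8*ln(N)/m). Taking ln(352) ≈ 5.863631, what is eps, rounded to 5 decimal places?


ln(352) ≈ 5.863631.
8*ln(N)/m ≈ 8*5.863631/57 ≈ 0.82296575.
eps = sqrt(0.82296575) ≈ 0.9071746 ≈ 0.90717.

0.90717


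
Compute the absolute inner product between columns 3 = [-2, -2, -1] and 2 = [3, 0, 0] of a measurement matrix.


Inner product: -2*3 + -2*0 + -1*0
Products: [-6, 0, 0]
Sum = -6.
|dot| = 6.

6


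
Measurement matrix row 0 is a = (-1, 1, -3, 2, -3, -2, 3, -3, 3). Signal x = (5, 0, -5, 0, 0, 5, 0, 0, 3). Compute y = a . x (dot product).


Non-zero terms: ['-1*5', '-3*-5', '-2*5', '3*3']
Products: [-5, 15, -10, 9]
y = sum = 9.

9


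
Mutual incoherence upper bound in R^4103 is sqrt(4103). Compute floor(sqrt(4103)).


64^2 = 4096 <= 4103 < 4225 = 65^2, so 64 <= sqrt(4103) < 65.
floor(sqrt(4103)) = 64.

64


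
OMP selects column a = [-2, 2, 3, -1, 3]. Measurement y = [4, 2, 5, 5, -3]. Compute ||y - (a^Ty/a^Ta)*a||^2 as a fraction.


a^T a = 27.
a^T y = -3.
coeff = -3/27 = -1/9.
||r||^2 = 236/3.

236/3


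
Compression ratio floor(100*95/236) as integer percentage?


100*m/n = 100*95/236 ≈ 40.2542.
floor = 40.

40


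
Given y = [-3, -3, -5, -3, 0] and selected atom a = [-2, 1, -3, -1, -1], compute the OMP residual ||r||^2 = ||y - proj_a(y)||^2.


a^T a = 16.
a^T y = 21.
coeff = 21/16 = 21/16.
||r||^2 = 391/16.

391/16


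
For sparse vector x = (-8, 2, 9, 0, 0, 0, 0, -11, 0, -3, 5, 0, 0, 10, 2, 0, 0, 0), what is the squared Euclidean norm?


Non-zero entries: [(0, -8), (1, 2), (2, 9), (7, -11), (9, -3), (10, 5), (13, 10), (14, 2)]
Squares: [64, 4, 81, 121, 9, 25, 100, 4]
||x||_2^2 = sum = 408.

408


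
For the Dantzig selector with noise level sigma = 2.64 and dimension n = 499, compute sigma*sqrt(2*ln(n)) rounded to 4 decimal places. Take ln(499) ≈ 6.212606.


ln(499) ≈ 6.212606.
2*ln(n) ≈ 12.425212.
sqrt(2*ln(n)) ≈ sqrt(12.425212) ≈ 3.524941.
threshold ≈ 2.64*3.524941 = 9.30584424 ≈ 9.3058.

9.3058


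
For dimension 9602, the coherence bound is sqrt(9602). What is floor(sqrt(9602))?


97^2 = 9409 <= 9602 < 9604 = 98^2, so 97 <= sqrt(9602) < 98.
floor(sqrt(9602)) = 97.

97


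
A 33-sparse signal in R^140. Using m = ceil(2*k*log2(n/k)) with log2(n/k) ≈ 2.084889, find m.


log2(n/k) = log2(140/33) ≈ 2.084889.
2*k*log2(n/k) ≈ 2*33*2.084889 = 137.602674.
m = ceil(137.602674) = 138.

138


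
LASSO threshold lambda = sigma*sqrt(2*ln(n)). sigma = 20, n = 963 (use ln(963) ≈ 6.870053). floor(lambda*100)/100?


ln(963) ≈ 6.870053.
2*ln(n) ≈ 13.740106.
sqrt(2*ln(n)) ≈ sqrt(13.740106) ≈ 3.706765.
lambda ≈ 20*3.706765 = 74.1353.
floor(lambda*100)/100 = 74.13.

74.13


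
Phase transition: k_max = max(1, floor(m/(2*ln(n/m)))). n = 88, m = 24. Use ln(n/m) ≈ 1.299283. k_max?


n/m = 88/24 = 11/3.
ln(n/m) ≈ 1.299283.
2*ln(n/m) ≈ 2.598566.
m/(2*ln(n/m)) ≈ 24/2.598566 ≈ 9.2359.
floor = 9.
k_max = max(1, 9) = 9.

9


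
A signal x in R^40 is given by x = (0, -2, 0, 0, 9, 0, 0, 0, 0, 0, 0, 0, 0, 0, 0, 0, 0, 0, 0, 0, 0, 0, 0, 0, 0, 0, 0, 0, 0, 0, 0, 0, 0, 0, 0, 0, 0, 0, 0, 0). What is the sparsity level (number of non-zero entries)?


Non-zero positions: [1, 4].
Sparsity = 2.

2


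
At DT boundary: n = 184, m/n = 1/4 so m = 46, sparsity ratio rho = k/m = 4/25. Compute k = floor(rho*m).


m = 1/4*184 = 46.
rho = 4/25.
rho*m = 4/25*46 = 7.36.
k = floor(7.36) = 7.

7


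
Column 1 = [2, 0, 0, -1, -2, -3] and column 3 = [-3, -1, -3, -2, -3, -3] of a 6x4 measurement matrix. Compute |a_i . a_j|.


Inner product: 2*-3 + 0*-1 + 0*-3 + -1*-2 + -2*-3 + -3*-3
Products: [-6, 0, 0, 2, 6, 9]
Sum = 11.
|dot| = 11.

11


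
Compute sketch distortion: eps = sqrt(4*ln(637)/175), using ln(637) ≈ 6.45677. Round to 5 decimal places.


ln(637) ≈ 6.45677.
4*ln(N)/m ≈ 4*6.45677/175 ≈ 0.14758331.
eps = sqrt(0.14758331) ≈ 0.3841657 ≈ 0.38417.

0.38417


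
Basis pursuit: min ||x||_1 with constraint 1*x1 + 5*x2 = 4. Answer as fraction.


Axis intercepts:
  x1 = 4, x2 = 0: L1 = 4
  x1 = 0, x2 = 4/5: L1 = 4/5
x* = (0, 4/5)
||x*||_1 = 4/5.

4/5


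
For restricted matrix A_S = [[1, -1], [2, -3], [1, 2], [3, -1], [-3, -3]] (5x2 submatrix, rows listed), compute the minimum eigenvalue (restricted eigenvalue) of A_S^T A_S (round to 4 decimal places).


A_S^T A_S = [[24, 1], [1, 24]].
trace = 48.
det = 575.
disc = trace^2 - 4*det = 2304 - 4*575 = 4.
sqrt(4) = 2.
lam_min = (48 - 2)/2 = 23 = 23.0000.

23.0000


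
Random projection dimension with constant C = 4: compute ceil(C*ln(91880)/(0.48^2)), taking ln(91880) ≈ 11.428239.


ln(91880) ≈ 11.428239.
eps^2 = 0.48^2 = 0.2304.
C*ln(N)/eps^2 ≈ 4*11.428239/0.2304 ≈ 198.4069.
m = ceil(198.4069) = 199.

199


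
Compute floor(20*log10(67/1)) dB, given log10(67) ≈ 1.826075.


||x||/||e|| = 67/1 = 67.
log10(67) ≈ 1.826075.
20*log10(||x||/||e||) ≈ 20*1.826075 = 36.5215.
floor(36.5215) = 36.

36


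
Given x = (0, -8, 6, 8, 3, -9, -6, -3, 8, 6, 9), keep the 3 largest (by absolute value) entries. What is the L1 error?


Sorted |x_i| descending: [9, 9, 8, 8, 8, 6, 6, 6, 3, 3, 0]
Keep top 3: [9, 9, 8]
Tail entries: [8, 8, 6, 6, 6, 3, 3, 0]
L1 error = sum of tail = 40.

40


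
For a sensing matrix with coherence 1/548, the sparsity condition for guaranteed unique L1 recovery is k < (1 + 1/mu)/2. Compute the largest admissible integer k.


1/mu = 548.
1 + 1/mu = 549.
(1 + 1/mu)/2 = 274.5 is not an integer, so k_max = floor(274.5) = 274.

274


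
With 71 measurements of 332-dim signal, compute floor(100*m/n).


100*m/n = 100*71/332 ≈ 21.3855.
floor = 21.

21


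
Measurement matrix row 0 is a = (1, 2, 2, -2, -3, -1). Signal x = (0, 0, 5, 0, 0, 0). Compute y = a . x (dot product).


Non-zero terms: ['2*5']
Products: [10]
y = sum = 10.

10


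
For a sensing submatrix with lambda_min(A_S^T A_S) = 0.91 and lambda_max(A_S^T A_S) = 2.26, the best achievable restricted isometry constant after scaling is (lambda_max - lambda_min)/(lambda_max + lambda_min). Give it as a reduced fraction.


lambda_max - lambda_min = 2.26 - 0.91 = 1.35.
lambda_max + lambda_min = 2.26 + 0.91 = 3.17.
delta = 1.35/3.17 = 135/317.

135/317


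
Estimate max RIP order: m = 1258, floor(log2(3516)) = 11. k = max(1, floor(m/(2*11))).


floor(log2(3516)) = 11.
2*11 = 22.
m/(2*floor(log2(n))) = 1258/22 ≈ 57.1818.
floor = 57.
k = max(1, 57) = 57.

57


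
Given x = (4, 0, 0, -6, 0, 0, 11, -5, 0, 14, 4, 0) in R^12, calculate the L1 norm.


Non-zero entries: [(0, 4), (3, -6), (6, 11), (7, -5), (9, 14), (10, 4)]
Absolute values: [4, 6, 11, 5, 14, 4]
||x||_1 = sum = 44.

44


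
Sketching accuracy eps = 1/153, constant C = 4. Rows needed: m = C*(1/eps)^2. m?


1/eps = 153.
(1/eps)^2 = 23409.
m = 4*23409 = 93636.

93636


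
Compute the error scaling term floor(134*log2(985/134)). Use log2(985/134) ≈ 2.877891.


log2(n/k) = log2(985/134) ≈ 2.877891.
k*log2(n/k) ≈ 134*2.877891 = 385.637394.
floor(385.637394) = 385.

385


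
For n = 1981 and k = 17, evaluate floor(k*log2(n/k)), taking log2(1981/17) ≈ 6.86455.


log2(n/k) = log2(1981/17) ≈ 6.86455.
k*log2(n/k) ≈ 17*6.86455 = 116.69735.
floor(116.69735) = 116.

116


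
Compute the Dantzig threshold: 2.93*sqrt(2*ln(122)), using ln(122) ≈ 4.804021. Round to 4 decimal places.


ln(122) ≈ 4.804021.
2*ln(n) ≈ 9.608042.
sqrt(2*ln(n)) ≈ sqrt(9.608042) ≈ 3.099684.
threshold ≈ 2.93*3.099684 = 9.08207412 ≈ 9.0821.

9.0821


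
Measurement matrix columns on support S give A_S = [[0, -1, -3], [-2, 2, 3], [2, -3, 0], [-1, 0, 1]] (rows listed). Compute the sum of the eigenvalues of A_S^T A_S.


Sum of eigenvalues of A_S^T A_S = trace(A_S^T A_S) = sum of squared column norms of A_S.
A_S^T A_S diagonal: [9, 14, 19].
trace = 9 + 14 + 19 = 42.

42


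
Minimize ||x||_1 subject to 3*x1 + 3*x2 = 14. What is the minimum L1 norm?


Axis intercepts:
  x1 = 14/3, x2 = 0: L1 = 14/3
  x1 = 0, x2 = 14/3: L1 = 14/3
x* = (14/3, 0)
||x*||_1 = 14/3.

14/3


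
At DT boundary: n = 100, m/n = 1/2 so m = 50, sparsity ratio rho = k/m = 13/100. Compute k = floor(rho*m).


m = 1/2*100 = 50.
rho = 13/100.
rho*m = 13/100*50 = 6.5.
k = floor(6.5) = 6.

6


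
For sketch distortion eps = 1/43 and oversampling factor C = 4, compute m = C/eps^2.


1/eps = 43.
(1/eps)^2 = 1849.
m = 4*1849 = 7396.

7396


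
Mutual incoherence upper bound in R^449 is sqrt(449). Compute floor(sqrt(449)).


21^2 = 441 <= 449 < 484 = 22^2, so 21 <= sqrt(449) < 22.
floor(sqrt(449)) = 21.

21


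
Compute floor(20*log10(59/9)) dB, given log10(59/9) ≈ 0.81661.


||x||/||e|| = 59/9.
log10(59/9) ≈ 0.81661.
20*log10(||x||/||e||) ≈ 20*0.81661 = 16.3322.
floor(16.3322) = 16.

16


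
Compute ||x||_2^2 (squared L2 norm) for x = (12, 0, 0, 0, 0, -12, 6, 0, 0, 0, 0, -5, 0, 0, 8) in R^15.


Non-zero entries: [(0, 12), (5, -12), (6, 6), (11, -5), (14, 8)]
Squares: [144, 144, 36, 25, 64]
||x||_2^2 = sum = 413.

413


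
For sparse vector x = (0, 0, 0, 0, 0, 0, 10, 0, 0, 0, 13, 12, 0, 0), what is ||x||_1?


Non-zero entries: [(6, 10), (10, 13), (11, 12)]
Absolute values: [10, 13, 12]
||x||_1 = sum = 35.

35


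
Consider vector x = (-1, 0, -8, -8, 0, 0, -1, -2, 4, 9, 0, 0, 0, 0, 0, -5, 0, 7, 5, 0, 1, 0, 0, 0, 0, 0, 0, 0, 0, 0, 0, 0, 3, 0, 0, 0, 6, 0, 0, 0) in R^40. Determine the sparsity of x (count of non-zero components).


Non-zero positions: [0, 2, 3, 6, 7, 8, 9, 15, 17, 18, 20, 32, 36].
Sparsity = 13.

13


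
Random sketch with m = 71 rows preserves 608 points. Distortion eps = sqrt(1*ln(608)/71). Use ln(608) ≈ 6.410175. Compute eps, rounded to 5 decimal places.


ln(608) ≈ 6.410175.
1*ln(N)/m ≈ 1*6.410175/71 ≈ 0.09028415.
eps = sqrt(0.09028415) ≈ 0.3004732 ≈ 0.30047.

0.30047


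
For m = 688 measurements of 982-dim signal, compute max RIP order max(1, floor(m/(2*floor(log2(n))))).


floor(log2(982)) = 9.
2*9 = 18.
m/(2*floor(log2(n))) = 688/18 ≈ 38.2222.
floor = 38.
k = max(1, 38) = 38.

38


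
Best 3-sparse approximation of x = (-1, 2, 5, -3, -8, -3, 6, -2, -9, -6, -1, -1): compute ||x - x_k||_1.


Sorted |x_i| descending: [9, 8, 6, 6, 5, 3, 3, 2, 2, 1, 1, 1]
Keep top 3: [9, 8, 6]
Tail entries: [6, 5, 3, 3, 2, 2, 1, 1, 1]
L1 error = sum of tail = 24.

24


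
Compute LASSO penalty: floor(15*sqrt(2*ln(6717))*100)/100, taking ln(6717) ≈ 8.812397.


ln(6717) ≈ 8.812397.
2*ln(n) ≈ 17.624794.
sqrt(2*ln(n)) ≈ sqrt(17.624794) ≈ 4.198189.
lambda ≈ 15*4.198189 = 62.972835.
floor(lambda*100)/100 = 62.97.

62.97


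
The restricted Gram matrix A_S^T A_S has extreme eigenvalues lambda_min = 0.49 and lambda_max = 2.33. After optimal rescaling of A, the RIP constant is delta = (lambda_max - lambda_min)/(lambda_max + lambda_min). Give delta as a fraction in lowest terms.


lambda_max - lambda_min = 2.33 - 0.49 = 1.84.
lambda_max + lambda_min = 2.33 + 0.49 = 2.82.
delta = 1.84/2.82 = 184/282 = 92/141.

92/141


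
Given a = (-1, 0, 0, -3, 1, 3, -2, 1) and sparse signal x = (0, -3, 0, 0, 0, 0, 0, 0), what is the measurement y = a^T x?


Non-zero terms: ['0*-3']
Products: [0]
y = sum = 0.

0


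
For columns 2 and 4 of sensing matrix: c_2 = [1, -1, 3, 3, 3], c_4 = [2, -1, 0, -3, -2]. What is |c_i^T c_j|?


Inner product: 1*2 + -1*-1 + 3*0 + 3*-3 + 3*-2
Products: [2, 1, 0, -9, -6]
Sum = -12.
|dot| = 12.

12


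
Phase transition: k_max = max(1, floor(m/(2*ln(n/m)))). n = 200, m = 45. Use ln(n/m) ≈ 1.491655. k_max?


n/m = 200/45 = 40/9.
ln(n/m) ≈ 1.491655.
2*ln(n/m) ≈ 2.98331.
m/(2*ln(n/m)) ≈ 45/2.98331 ≈ 15.0839.
floor = 15.
k_max = max(1, 15) = 15.

15


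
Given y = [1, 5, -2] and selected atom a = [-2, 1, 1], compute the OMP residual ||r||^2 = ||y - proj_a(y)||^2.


a^T a = 6.
a^T y = 1.
coeff = 1/6 = 1/6.
||r||^2 = 179/6.

179/6


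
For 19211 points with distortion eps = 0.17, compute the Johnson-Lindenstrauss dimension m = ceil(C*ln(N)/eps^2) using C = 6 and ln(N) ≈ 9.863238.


ln(19211) ≈ 9.863238.
eps^2 = 0.17^2 = 0.0289.
C*ln(N)/eps^2 ≈ 6*9.863238/0.0289 ≈ 2047.7311.
m = ceil(2047.7311) = 2048.

2048


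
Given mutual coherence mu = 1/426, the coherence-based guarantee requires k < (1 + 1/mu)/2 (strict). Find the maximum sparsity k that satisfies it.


1/mu = 426.
1 + 1/mu = 427.
(1 + 1/mu)/2 = 213.5 is not an integer, so k_max = floor(213.5) = 213.

213


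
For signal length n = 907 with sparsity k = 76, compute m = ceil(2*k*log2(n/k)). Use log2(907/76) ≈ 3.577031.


log2(n/k) = log2(907/76) ≈ 3.577031.
2*k*log2(n/k) ≈ 2*76*3.577031 = 543.708712.
m = ceil(543.708712) = 544.

544


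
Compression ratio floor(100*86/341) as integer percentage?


100*m/n = 100*86/341 ≈ 25.2199.
floor = 25.

25


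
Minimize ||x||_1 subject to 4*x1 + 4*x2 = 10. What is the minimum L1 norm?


Axis intercepts:
  x1 = 5/2, x2 = 0: L1 = 5/2
  x1 = 0, x2 = 5/2: L1 = 5/2
x* = (5/2, 0)
||x*||_1 = 5/2.

5/2


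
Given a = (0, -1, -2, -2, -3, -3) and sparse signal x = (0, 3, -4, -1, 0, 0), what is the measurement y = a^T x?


Non-zero terms: ['-1*3', '-2*-4', '-2*-1']
Products: [-3, 8, 2]
y = sum = 7.

7


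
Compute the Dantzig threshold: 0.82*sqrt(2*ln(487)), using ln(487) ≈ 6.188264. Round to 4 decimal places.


ln(487) ≈ 6.188264.
2*ln(n) ≈ 12.376528.
sqrt(2*ln(n)) ≈ sqrt(12.376528) ≈ 3.518029.
threshold ≈ 0.82*3.518029 = 2.88478378 ≈ 2.8848.

2.8848


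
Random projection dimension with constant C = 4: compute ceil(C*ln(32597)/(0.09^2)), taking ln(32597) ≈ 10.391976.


ln(32597) ≈ 10.391976.
eps^2 = 0.09^2 = 0.0081.
C*ln(N)/eps^2 ≈ 4*10.391976/0.0081 ≈ 5131.84.
m = ceil(5131.84) = 5132.

5132


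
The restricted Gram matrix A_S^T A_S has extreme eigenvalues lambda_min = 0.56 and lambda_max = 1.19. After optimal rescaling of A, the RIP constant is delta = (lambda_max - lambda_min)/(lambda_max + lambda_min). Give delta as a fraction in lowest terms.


lambda_max - lambda_min = 1.19 - 0.56 = 0.63.
lambda_max + lambda_min = 1.19 + 0.56 = 1.75.
delta = 0.63/1.75 = 63/175 = 9/25.

9/25


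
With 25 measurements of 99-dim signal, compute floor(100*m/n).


100*m/n = 100*25/99 ≈ 25.2525.
floor = 25.

25


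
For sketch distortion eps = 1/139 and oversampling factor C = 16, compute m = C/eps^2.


1/eps = 139.
(1/eps)^2 = 19321.
m = 16*19321 = 309136.

309136


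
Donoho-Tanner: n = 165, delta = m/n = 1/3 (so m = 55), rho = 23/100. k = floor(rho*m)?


m = 1/3*165 = 55.
rho = 23/100.
rho*m = 23/100*55 = 12.65.
k = floor(12.65) = 12.

12


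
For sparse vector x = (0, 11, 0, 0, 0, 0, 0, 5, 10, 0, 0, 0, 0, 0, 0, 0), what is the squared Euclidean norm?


Non-zero entries: [(1, 11), (7, 5), (8, 10)]
Squares: [121, 25, 100]
||x||_2^2 = sum = 246.

246


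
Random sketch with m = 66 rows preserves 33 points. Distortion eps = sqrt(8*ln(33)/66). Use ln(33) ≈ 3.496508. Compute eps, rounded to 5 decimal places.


ln(33) ≈ 3.496508.
8*ln(N)/m ≈ 8*3.496508/66 ≈ 0.42381915.
eps = sqrt(0.42381915) ≈ 0.6510139 ≈ 0.65101.

0.65101


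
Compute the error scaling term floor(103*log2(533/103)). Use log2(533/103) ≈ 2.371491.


log2(n/k) = log2(533/103) ≈ 2.371491.
k*log2(n/k) ≈ 103*2.371491 = 244.263573.
floor(244.263573) = 244.

244


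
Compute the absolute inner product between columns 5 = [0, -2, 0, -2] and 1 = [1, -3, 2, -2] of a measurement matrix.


Inner product: 0*1 + -2*-3 + 0*2 + -2*-2
Products: [0, 6, 0, 4]
Sum = 10.
|dot| = 10.

10


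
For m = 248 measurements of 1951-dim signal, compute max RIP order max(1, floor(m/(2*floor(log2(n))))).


floor(log2(1951)) = 10.
2*10 = 20.
m/(2*floor(log2(n))) = 248/20 ≈ 12.4.
floor = 12.
k = max(1, 12) = 12.

12


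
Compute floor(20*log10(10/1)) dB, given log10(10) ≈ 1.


||x||/||e|| = 10/1 = 10.
log10(10) ≈ 1.
20*log10(||x||/||e||) ≈ 20*1 = 20.
floor(20) = 20.

20


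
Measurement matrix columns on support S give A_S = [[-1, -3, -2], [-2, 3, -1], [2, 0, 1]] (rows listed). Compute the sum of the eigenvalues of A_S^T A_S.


Sum of eigenvalues of A_S^T A_S = trace(A_S^T A_S) = sum of squared column norms of A_S.
A_S^T A_S diagonal: [9, 18, 6].
trace = 9 + 18 + 6 = 33.

33


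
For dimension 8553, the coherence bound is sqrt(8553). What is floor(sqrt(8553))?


92^2 = 8464 <= 8553 < 8649 = 93^2, so 92 <= sqrt(8553) < 93.
floor(sqrt(8553)) = 92.

92


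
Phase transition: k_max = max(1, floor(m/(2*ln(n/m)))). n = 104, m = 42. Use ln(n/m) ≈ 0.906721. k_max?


n/m = 104/42 = 52/21.
ln(n/m) ≈ 0.906721.
2*ln(n/m) ≈ 1.813442.
m/(2*ln(n/m)) ≈ 42/1.813442 ≈ 23.1604.
floor = 23.
k_max = max(1, 23) = 23.

23


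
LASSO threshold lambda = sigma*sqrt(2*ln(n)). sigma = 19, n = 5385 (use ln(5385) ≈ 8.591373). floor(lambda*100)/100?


ln(5385) ≈ 8.591373.
2*ln(n) ≈ 17.182746.
sqrt(2*ln(n)) ≈ sqrt(17.182746) ≈ 4.145208.
lambda ≈ 19*4.145208 = 78.758952.
floor(lambda*100)/100 = 78.75.

78.75


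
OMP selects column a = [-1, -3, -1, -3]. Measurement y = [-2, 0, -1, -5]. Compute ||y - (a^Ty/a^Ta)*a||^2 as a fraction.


a^T a = 20.
a^T y = 18.
coeff = 18/20 = 9/10.
||r||^2 = 69/5.

69/5


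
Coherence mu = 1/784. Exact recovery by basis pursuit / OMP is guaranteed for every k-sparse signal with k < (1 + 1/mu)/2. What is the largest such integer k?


1/mu = 784.
1 + 1/mu = 785.
(1 + 1/mu)/2 = 392.5 is not an integer, so k_max = floor(392.5) = 392.

392


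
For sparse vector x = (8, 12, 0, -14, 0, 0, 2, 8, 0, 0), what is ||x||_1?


Non-zero entries: [(0, 8), (1, 12), (3, -14), (6, 2), (7, 8)]
Absolute values: [8, 12, 14, 2, 8]
||x||_1 = sum = 44.

44


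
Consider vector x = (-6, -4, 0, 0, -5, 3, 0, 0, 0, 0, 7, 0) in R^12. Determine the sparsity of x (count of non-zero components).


Non-zero positions: [0, 1, 4, 5, 10].
Sparsity = 5.

5


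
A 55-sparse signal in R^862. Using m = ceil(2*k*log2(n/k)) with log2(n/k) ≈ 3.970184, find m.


log2(n/k) = log2(862/55) ≈ 3.970184.
2*k*log2(n/k) ≈ 2*55*3.970184 = 436.72024.
m = ceil(436.72024) = 437.

437


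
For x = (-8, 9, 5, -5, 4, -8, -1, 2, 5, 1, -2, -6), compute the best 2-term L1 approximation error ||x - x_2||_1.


Sorted |x_i| descending: [9, 8, 8, 6, 5, 5, 5, 4, 2, 2, 1, 1]
Keep top 2: [9, 8]
Tail entries: [8, 6, 5, 5, 5, 4, 2, 2, 1, 1]
L1 error = sum of tail = 39.

39


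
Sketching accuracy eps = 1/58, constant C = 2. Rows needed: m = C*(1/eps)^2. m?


1/eps = 58.
(1/eps)^2 = 3364.
m = 2*3364 = 6728.

6728


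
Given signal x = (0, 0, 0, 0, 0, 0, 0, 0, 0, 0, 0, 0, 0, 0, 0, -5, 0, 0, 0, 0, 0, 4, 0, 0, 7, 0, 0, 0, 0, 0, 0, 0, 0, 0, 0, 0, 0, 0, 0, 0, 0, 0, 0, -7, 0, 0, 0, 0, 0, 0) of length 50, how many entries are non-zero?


Non-zero positions: [15, 21, 24, 43].
Sparsity = 4.

4


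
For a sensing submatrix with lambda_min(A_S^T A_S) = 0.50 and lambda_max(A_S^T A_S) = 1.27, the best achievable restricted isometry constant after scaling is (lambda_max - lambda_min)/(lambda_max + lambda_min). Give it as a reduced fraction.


lambda_max - lambda_min = 1.27 - 0.50 = 0.77.
lambda_max + lambda_min = 1.27 + 0.50 = 1.77.
delta = 0.77/1.77 = 77/177.

77/177


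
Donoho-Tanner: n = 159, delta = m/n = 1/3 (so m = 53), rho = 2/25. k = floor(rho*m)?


m = 1/3*159 = 53.
rho = 2/25.
rho*m = 2/25*53 = 4.24.
k = floor(4.24) = 4.

4


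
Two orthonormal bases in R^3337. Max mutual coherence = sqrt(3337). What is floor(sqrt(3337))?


57^2 = 3249 <= 3337 < 3364 = 58^2, so 57 <= sqrt(3337) < 58.
floor(sqrt(3337)) = 57.

57


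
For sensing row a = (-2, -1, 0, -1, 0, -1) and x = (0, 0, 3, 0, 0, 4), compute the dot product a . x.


Non-zero terms: ['0*3', '-1*4']
Products: [0, -4]
y = sum = -4.

-4


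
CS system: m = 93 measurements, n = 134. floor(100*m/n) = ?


100*m/n = 100*93/134 ≈ 69.403.
floor = 69.

69


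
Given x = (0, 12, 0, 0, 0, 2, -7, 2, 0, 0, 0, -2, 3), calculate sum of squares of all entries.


Non-zero entries: [(1, 12), (5, 2), (6, -7), (7, 2), (11, -2), (12, 3)]
Squares: [144, 4, 49, 4, 4, 9]
||x||_2^2 = sum = 214.

214


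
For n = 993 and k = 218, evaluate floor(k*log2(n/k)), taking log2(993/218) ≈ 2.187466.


log2(n/k) = log2(993/218) ≈ 2.187466.
k*log2(n/k) ≈ 218*2.187466 = 476.867588.
floor(476.867588) = 476.

476


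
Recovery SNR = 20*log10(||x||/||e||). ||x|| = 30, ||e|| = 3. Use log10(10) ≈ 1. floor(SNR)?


||x||/||e|| = 30/3 = 10.
log10(10) ≈ 1.
20*log10(||x||/||e||) ≈ 20*1 = 20.
floor(20) = 20.

20


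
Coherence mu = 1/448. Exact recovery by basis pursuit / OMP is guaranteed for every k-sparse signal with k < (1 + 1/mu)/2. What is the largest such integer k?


1/mu = 448.
1 + 1/mu = 449.
(1 + 1/mu)/2 = 224.5 is not an integer, so k_max = floor(224.5) = 224.

224


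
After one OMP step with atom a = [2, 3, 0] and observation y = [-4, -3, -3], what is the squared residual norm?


a^T a = 13.
a^T y = -17.
coeff = -17/13 = -17/13.
||r||^2 = 153/13.

153/13


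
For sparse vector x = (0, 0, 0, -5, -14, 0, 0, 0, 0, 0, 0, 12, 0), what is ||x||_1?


Non-zero entries: [(3, -5), (4, -14), (11, 12)]
Absolute values: [5, 14, 12]
||x||_1 = sum = 31.

31


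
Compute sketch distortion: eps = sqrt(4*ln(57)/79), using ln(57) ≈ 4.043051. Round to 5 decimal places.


ln(57) ≈ 4.043051.
4*ln(N)/m ≈ 4*4.043051/79 ≈ 0.20471144.
eps = sqrt(0.20471144) ≈ 0.4524505 ≈ 0.45245.

0.45245


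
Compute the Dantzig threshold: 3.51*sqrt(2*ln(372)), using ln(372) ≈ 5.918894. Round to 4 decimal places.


ln(372) ≈ 5.918894.
2*ln(n) ≈ 11.837788.
sqrt(2*ln(n)) ≈ sqrt(11.837788) ≈ 3.440609.
threshold ≈ 3.51*3.440609 = 12.07653759 ≈ 12.0765.

12.0765


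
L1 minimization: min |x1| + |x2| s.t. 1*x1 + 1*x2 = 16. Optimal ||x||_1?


Axis intercepts:
  x1 = 16, x2 = 0: L1 = 16
  x1 = 0, x2 = 16: L1 = 16
x* = (16, 0)
||x*||_1 = 16.

16


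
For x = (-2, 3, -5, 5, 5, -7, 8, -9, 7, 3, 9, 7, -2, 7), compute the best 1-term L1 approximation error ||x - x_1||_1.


Sorted |x_i| descending: [9, 9, 8, 7, 7, 7, 7, 5, 5, 5, 3, 3, 2, 2]
Keep top 1: [9]
Tail entries: [9, 8, 7, 7, 7, 7, 5, 5, 5, 3, 3, 2, 2]
L1 error = sum of tail = 70.

70


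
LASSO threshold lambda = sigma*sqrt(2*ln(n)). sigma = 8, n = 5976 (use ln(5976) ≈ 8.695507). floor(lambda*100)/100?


ln(5976) ≈ 8.695507.
2*ln(n) ≈ 17.391014.
sqrt(2*ln(n)) ≈ sqrt(17.391014) ≈ 4.170253.
lambda ≈ 8*4.170253 = 33.362024.
floor(lambda*100)/100 = 33.36.

33.36


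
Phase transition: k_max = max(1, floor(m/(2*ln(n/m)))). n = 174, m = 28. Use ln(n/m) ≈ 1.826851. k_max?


n/m = 174/28 = 87/14.
ln(n/m) ≈ 1.826851.
2*ln(n/m) ≈ 3.653702.
m/(2*ln(n/m)) ≈ 28/3.653702 ≈ 7.6635.
floor = 7.
k_max = max(1, 7) = 7.

7


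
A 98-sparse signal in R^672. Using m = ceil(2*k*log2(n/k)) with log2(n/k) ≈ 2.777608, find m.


log2(n/k) = log2(672/98) ≈ 2.777608.
2*k*log2(n/k) ≈ 2*98*2.777608 = 544.411168.
m = ceil(544.411168) = 545.

545


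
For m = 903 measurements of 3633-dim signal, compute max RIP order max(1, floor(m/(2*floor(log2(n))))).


floor(log2(3633)) = 11.
2*11 = 22.
m/(2*floor(log2(n))) = 903/22 ≈ 41.0455.
floor = 41.
k = max(1, 41) = 41.

41


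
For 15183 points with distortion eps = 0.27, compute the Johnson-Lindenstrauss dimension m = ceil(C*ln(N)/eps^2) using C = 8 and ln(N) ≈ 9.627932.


ln(15183) ≈ 9.627932.
eps^2 = 0.27^2 = 0.0729.
C*ln(N)/eps^2 ≈ 8*9.627932/0.0729 ≈ 1056.5632.
m = ceil(1056.5632) = 1057.

1057


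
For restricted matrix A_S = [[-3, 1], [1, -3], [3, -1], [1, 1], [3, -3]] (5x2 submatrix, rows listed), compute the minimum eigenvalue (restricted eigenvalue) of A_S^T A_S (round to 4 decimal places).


A_S^T A_S = [[29, -17], [-17, 21]].
trace = 50.
det = 320.
disc = trace^2 - 4*det = 2500 - 4*320 = 1220.
sqrt(1220) ≈ 34.928498.
lam_min = (50 - sqrt(1220))/2 ≈ (50 - 34.928498)/2 = 7.535751 ≈ 7.5358.

7.5358


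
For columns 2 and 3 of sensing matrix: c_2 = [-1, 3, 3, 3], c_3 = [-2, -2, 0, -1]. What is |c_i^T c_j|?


Inner product: -1*-2 + 3*-2 + 3*0 + 3*-1
Products: [2, -6, 0, -3]
Sum = -7.
|dot| = 7.

7


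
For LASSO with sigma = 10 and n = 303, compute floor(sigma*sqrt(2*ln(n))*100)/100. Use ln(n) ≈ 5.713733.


ln(303) ≈ 5.713733.
2*ln(n) ≈ 11.427466.
sqrt(2*ln(n)) ≈ sqrt(11.427466) ≈ 3.380454.
lambda ≈ 10*3.380454 = 33.80454.
floor(lambda*100)/100 = 33.80.

33.80


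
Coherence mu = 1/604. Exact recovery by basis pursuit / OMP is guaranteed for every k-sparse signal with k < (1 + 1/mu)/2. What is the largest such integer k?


1/mu = 604.
1 + 1/mu = 605.
(1 + 1/mu)/2 = 302.5 is not an integer, so k_max = floor(302.5) = 302.

302


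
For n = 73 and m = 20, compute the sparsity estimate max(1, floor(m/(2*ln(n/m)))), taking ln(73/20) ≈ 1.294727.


n/m = 73/20.
ln(n/m) ≈ 1.294727.
2*ln(n/m) ≈ 2.589454.
m/(2*ln(n/m)) ≈ 20/2.589454 ≈ 7.7236.
floor = 7.
k_max = max(1, 7) = 7.

7


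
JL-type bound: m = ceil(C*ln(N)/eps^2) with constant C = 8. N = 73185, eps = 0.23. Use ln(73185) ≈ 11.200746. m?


ln(73185) ≈ 11.200746.
eps^2 = 0.23^2 = 0.0529.
C*ln(N)/eps^2 ≈ 8*11.200746/0.0529 ≈ 1693.8746.
m = ceil(1693.8746) = 1694.

1694


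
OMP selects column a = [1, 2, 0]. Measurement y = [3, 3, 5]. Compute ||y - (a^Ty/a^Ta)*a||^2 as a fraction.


a^T a = 5.
a^T y = 9.
coeff = 9/5 = 9/5.
||r||^2 = 134/5.

134/5


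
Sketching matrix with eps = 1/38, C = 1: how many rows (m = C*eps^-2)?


1/eps = 38.
(1/eps)^2 = 1444.
m = 1*1444 = 1444.

1444


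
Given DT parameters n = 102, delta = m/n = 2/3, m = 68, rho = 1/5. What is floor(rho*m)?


m = 2/3*102 = 68.
rho = 1/5.
rho*m = 1/5*68 = 13.6.
k = floor(13.6) = 13.

13


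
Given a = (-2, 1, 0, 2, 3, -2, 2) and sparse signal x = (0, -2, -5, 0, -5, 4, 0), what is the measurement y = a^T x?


Non-zero terms: ['1*-2', '0*-5', '3*-5', '-2*4']
Products: [-2, 0, -15, -8]
y = sum = -25.

-25


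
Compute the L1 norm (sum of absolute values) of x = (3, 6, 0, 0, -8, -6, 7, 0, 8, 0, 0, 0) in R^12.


Non-zero entries: [(0, 3), (1, 6), (4, -8), (5, -6), (6, 7), (8, 8)]
Absolute values: [3, 6, 8, 6, 7, 8]
||x||_1 = sum = 38.

38


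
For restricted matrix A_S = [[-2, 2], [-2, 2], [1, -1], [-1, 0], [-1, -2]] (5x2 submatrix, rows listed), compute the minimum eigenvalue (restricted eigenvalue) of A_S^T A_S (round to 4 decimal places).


A_S^T A_S = [[11, -7], [-7, 13]].
trace = 24.
det = 94.
disc = trace^2 - 4*det = 576 - 4*94 = 200.
sqrt(200) ≈ 14.142136.
lam_min = (24 - sqrt(200))/2 ≈ (24 - 14.142136)/2 = 4.928932 ≈ 4.9289.

4.9289


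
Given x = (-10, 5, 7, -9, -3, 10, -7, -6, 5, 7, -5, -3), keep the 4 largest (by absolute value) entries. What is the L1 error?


Sorted |x_i| descending: [10, 10, 9, 7, 7, 7, 6, 5, 5, 5, 3, 3]
Keep top 4: [10, 10, 9, 7]
Tail entries: [7, 7, 6, 5, 5, 5, 3, 3]
L1 error = sum of tail = 41.

41


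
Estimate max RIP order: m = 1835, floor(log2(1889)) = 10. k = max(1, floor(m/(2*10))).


floor(log2(1889)) = 10.
2*10 = 20.
m/(2*floor(log2(n))) = 1835/20 ≈ 91.75.
floor = 91.
k = max(1, 91) = 91.

91


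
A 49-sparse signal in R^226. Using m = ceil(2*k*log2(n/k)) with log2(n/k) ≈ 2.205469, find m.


log2(n/k) = log2(226/49) ≈ 2.205469.
2*k*log2(n/k) ≈ 2*49*2.205469 = 216.135962.
m = ceil(216.135962) = 217.

217


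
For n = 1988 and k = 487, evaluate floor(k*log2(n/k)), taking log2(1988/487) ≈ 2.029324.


log2(n/k) = log2(1988/487) ≈ 2.029324.
k*log2(n/k) ≈ 487*2.029324 = 988.280788.
floor(988.280788) = 988.

988


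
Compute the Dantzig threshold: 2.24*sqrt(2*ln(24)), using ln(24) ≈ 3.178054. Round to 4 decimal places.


ln(24) ≈ 3.178054.
2*ln(n) ≈ 6.356108.
sqrt(2*ln(n)) ≈ sqrt(6.356108) ≈ 2.521132.
threshold ≈ 2.24*2.521132 = 5.64733568 ≈ 5.6473.

5.6473


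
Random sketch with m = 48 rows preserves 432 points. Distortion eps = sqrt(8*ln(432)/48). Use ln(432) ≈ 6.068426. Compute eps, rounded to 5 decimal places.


ln(432) ≈ 6.068426.
8*ln(N)/m ≈ 8*6.068426/48 ≈ 1.01140433.
eps = sqrt(1.01140433) ≈ 1.005686 ≈ 1.00569.

1.00569


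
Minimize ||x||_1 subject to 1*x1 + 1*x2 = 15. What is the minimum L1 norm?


Axis intercepts:
  x1 = 15, x2 = 0: L1 = 15
  x1 = 0, x2 = 15: L1 = 15
x* = (15, 0)
||x*||_1 = 15.

15


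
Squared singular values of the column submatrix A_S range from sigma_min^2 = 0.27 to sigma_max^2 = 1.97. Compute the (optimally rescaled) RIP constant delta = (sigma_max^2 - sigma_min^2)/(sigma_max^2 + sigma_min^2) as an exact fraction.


lambda_max - lambda_min = 1.97 - 0.27 = 1.70.
lambda_max + lambda_min = 1.97 + 0.27 = 2.24.
delta = 1.70/2.24 = 170/224 = 85/112.

85/112


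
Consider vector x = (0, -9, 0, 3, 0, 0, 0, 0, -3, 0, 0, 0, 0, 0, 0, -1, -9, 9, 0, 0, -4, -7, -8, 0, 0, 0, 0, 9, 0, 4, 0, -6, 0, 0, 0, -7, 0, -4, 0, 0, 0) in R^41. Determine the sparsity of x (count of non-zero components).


Non-zero positions: [1, 3, 8, 15, 16, 17, 20, 21, 22, 27, 29, 31, 35, 37].
Sparsity = 14.

14


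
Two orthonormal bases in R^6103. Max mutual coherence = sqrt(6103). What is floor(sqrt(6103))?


78^2 = 6084 <= 6103 < 6241 = 79^2, so 78 <= sqrt(6103) < 79.
floor(sqrt(6103)) = 78.

78


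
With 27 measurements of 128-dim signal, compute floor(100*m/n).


100*m/n = 100*27/128 ≈ 21.0938.
floor = 21.

21


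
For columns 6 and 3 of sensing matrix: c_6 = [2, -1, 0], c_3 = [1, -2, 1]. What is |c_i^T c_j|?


Inner product: 2*1 + -1*-2 + 0*1
Products: [2, 2, 0]
Sum = 4.
|dot| = 4.

4


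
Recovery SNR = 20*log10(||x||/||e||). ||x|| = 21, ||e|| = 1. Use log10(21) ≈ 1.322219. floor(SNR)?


||x||/||e|| = 21/1 = 21.
log10(21) ≈ 1.322219.
20*log10(||x||/||e||) ≈ 20*1.322219 = 26.44438.
floor(26.44438) = 26.

26


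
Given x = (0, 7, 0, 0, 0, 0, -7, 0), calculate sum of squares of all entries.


Non-zero entries: [(1, 7), (6, -7)]
Squares: [49, 49]
||x||_2^2 = sum = 98.

98


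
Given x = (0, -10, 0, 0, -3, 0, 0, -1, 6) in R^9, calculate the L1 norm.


Non-zero entries: [(1, -10), (4, -3), (7, -1), (8, 6)]
Absolute values: [10, 3, 1, 6]
||x||_1 = sum = 20.

20


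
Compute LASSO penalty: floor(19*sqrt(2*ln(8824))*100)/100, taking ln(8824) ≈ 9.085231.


ln(8824) ≈ 9.085231.
2*ln(n) ≈ 18.170462.
sqrt(2*ln(n)) ≈ sqrt(18.170462) ≈ 4.262682.
lambda ≈ 19*4.262682 = 80.990958.
floor(lambda*100)/100 = 80.99.

80.99


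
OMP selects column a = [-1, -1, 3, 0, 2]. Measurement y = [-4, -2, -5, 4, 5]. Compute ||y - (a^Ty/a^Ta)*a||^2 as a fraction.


a^T a = 15.
a^T y = 1.
coeff = 1/15 = 1/15.
||r||^2 = 1289/15.

1289/15


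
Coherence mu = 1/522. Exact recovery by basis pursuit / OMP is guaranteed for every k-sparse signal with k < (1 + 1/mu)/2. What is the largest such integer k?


1/mu = 522.
1 + 1/mu = 523.
(1 + 1/mu)/2 = 261.5 is not an integer, so k_max = floor(261.5) = 261.

261


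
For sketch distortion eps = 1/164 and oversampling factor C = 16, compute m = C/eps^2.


1/eps = 164.
(1/eps)^2 = 26896.
m = 16*26896 = 430336.

430336


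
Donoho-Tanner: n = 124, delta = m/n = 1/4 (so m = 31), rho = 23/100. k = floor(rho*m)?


m = 1/4*124 = 31.
rho = 23/100.
rho*m = 23/100*31 = 7.13.
k = floor(7.13) = 7.

7


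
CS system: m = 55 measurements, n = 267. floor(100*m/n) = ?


100*m/n = 100*55/267 ≈ 20.5993.
floor = 20.

20


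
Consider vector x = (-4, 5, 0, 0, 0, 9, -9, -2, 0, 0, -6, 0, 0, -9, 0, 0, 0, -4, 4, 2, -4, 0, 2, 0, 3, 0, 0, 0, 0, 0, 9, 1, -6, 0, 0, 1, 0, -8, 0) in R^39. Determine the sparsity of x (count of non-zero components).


Non-zero positions: [0, 1, 5, 6, 7, 10, 13, 17, 18, 19, 20, 22, 24, 30, 31, 32, 35, 37].
Sparsity = 18.

18


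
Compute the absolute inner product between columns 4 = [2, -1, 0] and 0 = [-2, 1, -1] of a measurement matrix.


Inner product: 2*-2 + -1*1 + 0*-1
Products: [-4, -1, 0]
Sum = -5.
|dot| = 5.

5


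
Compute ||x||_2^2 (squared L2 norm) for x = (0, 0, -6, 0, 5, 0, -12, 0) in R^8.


Non-zero entries: [(2, -6), (4, 5), (6, -12)]
Squares: [36, 25, 144]
||x||_2^2 = sum = 205.

205


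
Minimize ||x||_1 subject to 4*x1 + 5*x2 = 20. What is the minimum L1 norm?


Axis intercepts:
  x1 = 5, x2 = 0: L1 = 5
  x1 = 0, x2 = 4: L1 = 4
x* = (0, 4)
||x*||_1 = 4.

4


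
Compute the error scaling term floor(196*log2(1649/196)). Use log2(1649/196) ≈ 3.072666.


log2(n/k) = log2(1649/196) ≈ 3.072666.
k*log2(n/k) ≈ 196*3.072666 = 602.242536.
floor(602.242536) = 602.

602


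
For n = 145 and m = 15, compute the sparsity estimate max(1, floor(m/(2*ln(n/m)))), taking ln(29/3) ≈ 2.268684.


n/m = 145/15 = 29/3.
ln(n/m) ≈ 2.268684.
2*ln(n/m) ≈ 4.537368.
m/(2*ln(n/m)) ≈ 15/4.537368 ≈ 3.3059.
floor = 3.
k_max = max(1, 3) = 3.

3


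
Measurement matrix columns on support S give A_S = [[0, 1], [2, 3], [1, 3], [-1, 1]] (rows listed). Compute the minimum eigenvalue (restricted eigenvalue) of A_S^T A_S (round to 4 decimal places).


A_S^T A_S = [[6, 8], [8, 20]].
trace = 26.
det = 56.
disc = trace^2 - 4*det = 676 - 4*56 = 452.
sqrt(452) ≈ 21.260292.
lam_min = (26 - sqrt(452))/2 ≈ (26 - 21.260292)/2 = 2.369854 ≈ 2.3699.

2.3699


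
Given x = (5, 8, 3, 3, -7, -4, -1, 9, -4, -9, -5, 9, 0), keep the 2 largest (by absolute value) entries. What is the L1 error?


Sorted |x_i| descending: [9, 9, 9, 8, 7, 5, 5, 4, 4, 3, 3, 1, 0]
Keep top 2: [9, 9]
Tail entries: [9, 8, 7, 5, 5, 4, 4, 3, 3, 1, 0]
L1 error = sum of tail = 49.

49


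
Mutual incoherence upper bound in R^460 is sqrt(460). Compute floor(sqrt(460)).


21^2 = 441 <= 460 < 484 = 22^2, so 21 <= sqrt(460) < 22.
floor(sqrt(460)) = 21.

21
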